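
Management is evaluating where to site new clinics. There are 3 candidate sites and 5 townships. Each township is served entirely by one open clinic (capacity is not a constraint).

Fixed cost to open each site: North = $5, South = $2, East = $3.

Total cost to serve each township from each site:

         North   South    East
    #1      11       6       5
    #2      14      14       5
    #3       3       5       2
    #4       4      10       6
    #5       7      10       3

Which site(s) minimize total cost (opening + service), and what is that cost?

For any fixed open set, each township goes to its cheapest open site; total = fixed + service.
{East}: #1→East 5, #2→East 5, #3→East 2, #4→East 6, #5→East 3. Service 21; fixed 3; total 24.
{South, East}: service 21 + fixed 5 = 26
{North, East}: service 19 + fixed 8 = 27
{North, South, East}: #1→East 5, #2→East 5, #3→East 2, #4→North 4, #5→East 3. Service 19; fixed 10; total 29.
(All 7 nonempty subsets were checked; East only is lowest.)

Open East only; minimum total cost 24.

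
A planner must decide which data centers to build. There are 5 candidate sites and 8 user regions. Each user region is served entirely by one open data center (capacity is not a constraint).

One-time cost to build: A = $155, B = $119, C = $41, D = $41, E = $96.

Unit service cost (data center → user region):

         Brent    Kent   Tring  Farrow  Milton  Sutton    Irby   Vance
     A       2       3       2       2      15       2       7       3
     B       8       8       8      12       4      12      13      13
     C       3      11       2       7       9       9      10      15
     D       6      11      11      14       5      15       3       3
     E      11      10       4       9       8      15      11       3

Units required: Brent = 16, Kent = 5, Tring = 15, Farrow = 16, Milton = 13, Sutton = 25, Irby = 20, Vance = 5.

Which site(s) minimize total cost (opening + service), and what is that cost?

Open A and D; minimum total cost 495.

For any fixed open set, each user region goes to its cheapest open site; total = fixed + service.
{A, D}: Brent→A 2·16=32, Kent→A 3·5=15, Tring→A 2·15=30, Farrow→A 2·16=32, Milton→D 5·13=65, Sutton→A 2·25=50, Irby→D 3·20=60, Vance→A 3·5=15. Service 299; fixed 196; total 495.
{A, C, D}: service 299 + fixed 237 = 536
{A, D, E}: service 299 + fixed 292 = 591
{A, B, C, D, E}: service 286 + fixed 452 = 738
No other subset beats 495.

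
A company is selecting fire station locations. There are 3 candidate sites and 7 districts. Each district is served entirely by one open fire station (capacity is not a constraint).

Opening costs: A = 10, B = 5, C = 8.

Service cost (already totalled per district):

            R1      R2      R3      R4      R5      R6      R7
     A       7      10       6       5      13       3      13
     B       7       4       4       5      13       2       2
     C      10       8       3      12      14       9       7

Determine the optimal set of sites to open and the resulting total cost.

Open B only; minimum total cost 42.

For any fixed open set, each district goes to its cheapest open site; total = fixed + service.
{B}: R1→B 7, R2→B 4, R3→B 4, R4→B 5, R5→B 13, R6→B 2, R7→B 2. Service 37; fixed 5; total 42.
{B, C}: service 36 + fixed 13 = 49
{A, B}: R1→A 7, R2→B 4, R3→B 4, R4→A 5, R5→A 13, R6→B 2, R7→B 2. Service 37; fixed 15; total 52.
{A, B, C}: R1→A 7, R2→B 4, R3→C 3, R4→A 5, R5→A 13, R6→B 2, R7→B 2. Service 36; fixed 23; total 59.
No other subset beats 42.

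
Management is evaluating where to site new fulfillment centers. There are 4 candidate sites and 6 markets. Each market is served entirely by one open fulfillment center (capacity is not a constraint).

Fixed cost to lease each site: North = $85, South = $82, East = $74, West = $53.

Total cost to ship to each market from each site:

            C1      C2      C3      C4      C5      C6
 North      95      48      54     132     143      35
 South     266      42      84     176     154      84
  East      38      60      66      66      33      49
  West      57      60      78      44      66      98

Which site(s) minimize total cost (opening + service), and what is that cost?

For any fixed open set, each market goes to its cheapest open site; total = fixed + service.
{East}: C1→East 38, C2→East 60, C3→East 66, C4→East 66, C5→East 33, C6→East 49. Service 312; fixed 74; total 386.
{East, West}: service 290 + fixed 127 = 417
{North, East}: service 274 + fixed 159 = 433
{North, South, East, West}: service 246 + fixed 294 = 540
No other subset beats 386.

Open East only; minimum total cost 386.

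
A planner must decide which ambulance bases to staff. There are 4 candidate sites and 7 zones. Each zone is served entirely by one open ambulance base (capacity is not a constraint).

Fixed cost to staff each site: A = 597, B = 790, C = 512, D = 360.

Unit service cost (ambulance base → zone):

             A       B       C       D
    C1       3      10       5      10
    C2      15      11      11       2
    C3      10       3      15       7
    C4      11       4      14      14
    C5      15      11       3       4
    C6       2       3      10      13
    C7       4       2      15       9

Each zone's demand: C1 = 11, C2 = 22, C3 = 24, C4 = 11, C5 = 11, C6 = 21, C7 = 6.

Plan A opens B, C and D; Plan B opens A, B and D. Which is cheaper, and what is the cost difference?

Plan A is cheaper by 53.

Plan A: {B, C, D}: C1→C 5·11=55, C2→D 2·22=44, C3→B 3·24=72, C4→B 4·11=44, C5→C 3·11=33, C6→B 3·21=63, C7→B 2·6=12. Service 323; fixed 1662; total 1985.
Plan B: {A, B, D}: C1→A 3·11=33, C2→D 2·22=44, C3→B 3·24=72, C4→B 4·11=44, C5→D 4·11=44, C6→A 2·21=42, C7→B 2·6=12. Service 291; fixed 1747; total 2038.
Difference: |1985 − 2038| = 53.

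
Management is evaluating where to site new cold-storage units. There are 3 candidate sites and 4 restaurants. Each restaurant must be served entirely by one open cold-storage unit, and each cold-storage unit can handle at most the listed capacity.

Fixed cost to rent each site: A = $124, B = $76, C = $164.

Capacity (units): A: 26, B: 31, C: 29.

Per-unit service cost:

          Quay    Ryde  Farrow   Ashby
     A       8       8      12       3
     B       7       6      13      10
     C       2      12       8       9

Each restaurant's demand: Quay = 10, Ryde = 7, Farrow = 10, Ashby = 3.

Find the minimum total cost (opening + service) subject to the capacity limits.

Open {B}: Quay→B 7·10=70, Ryde→B 6·7=42, Farrow→B 13·10=130, Ashby→B 10·3=30.
Loads: B carries 30/31. Service 272; fixed 76; total 348.
Next best feasible plan costs 409.

Minimum total cost: 348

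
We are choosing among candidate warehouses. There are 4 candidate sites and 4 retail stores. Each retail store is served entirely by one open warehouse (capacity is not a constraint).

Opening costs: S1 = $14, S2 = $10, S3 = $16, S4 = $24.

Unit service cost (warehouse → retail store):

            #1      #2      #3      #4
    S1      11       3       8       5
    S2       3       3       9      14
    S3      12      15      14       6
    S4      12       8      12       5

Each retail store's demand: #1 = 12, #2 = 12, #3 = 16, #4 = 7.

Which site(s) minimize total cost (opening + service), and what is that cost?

Open S1 and S2; minimum total cost 259.

For any fixed open set, each retail store goes to its cheapest open site; total = fixed + service.
{S1, S2}: #1→S2 3·12=36, #2→S1 3·12=36, #3→S1 8·16=128, #4→S1 5·7=35. Service 235; fixed 24; total 259.
{S1, S2, S3}: service 235 + fixed 40 = 275
{S1, S2, S4}: #1→S2 3·12=36, #2→S1 3·12=36, #3→S1 8·16=128, #4→S1 5·7=35. Service 235; fixed 48; total 283.
{S1, S2, S3, S4}: #1→S2 3·12=36, #2→S1 3·12=36, #3→S1 8·16=128, #4→S1 5·7=35. Service 235; fixed 64; total 299.
No other subset beats 259.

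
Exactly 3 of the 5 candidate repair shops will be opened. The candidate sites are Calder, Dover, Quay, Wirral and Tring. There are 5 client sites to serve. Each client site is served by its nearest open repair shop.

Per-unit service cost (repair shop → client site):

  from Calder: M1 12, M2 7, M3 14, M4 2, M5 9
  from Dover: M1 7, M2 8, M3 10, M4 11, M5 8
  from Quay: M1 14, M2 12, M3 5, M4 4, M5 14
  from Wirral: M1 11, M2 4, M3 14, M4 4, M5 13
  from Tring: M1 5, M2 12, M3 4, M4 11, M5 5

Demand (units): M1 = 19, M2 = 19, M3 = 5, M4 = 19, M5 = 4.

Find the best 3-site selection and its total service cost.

Choose Calder, Wirral and Tring; total service cost 249.

With exactly 3 open, each client site uses its cheapest among the chosen.
{Calder, Wirral, Tring}: M1→Tring 5·19=95, M2→Wirral 4·19=76, M3→Tring 4·5=20, M4→Calder 2·19=38, M5→Tring 5·4=20. Service cost 249.
{Dover, Wirral, Tring}: service cost 287
{Quay, Wirral, Tring}: service cost 287
Among all 10 size-3 choices, {Calder, Wirral, Tring} is lowest.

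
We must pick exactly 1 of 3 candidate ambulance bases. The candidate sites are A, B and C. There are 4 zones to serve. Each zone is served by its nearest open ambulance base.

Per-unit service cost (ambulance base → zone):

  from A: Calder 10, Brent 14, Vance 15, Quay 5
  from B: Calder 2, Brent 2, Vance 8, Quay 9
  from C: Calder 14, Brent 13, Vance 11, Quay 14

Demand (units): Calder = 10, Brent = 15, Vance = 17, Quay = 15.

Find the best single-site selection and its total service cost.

With exactly 1 open, each zone uses its cheapest among the chosen.
{B}: Calder→B 2·10=20, Brent→B 2·15=30, Vance→B 8·17=136, Quay→B 9·15=135. Service cost 321.
{A}: service cost 640
{C}: service cost 732
Among all 3 size-1 choices, {B} is lowest.

Choose B only; total service cost 321.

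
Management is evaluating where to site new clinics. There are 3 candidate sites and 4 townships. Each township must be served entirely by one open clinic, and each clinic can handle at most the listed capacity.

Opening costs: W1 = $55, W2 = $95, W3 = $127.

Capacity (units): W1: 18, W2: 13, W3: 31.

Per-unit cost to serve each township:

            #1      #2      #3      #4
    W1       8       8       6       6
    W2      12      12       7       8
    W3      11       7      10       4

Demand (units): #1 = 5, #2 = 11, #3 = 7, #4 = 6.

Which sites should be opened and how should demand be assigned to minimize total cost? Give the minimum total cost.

Minimum total cost: 353

Open {W3}: #1→W3 11·5=55, #2→W3 7·11=77, #3→W3 10·7=70, #4→W3 4·6=24.
Loads: W3 carries 29/31. Service 226; fixed 127; total 353.
Next best feasible plan costs 365.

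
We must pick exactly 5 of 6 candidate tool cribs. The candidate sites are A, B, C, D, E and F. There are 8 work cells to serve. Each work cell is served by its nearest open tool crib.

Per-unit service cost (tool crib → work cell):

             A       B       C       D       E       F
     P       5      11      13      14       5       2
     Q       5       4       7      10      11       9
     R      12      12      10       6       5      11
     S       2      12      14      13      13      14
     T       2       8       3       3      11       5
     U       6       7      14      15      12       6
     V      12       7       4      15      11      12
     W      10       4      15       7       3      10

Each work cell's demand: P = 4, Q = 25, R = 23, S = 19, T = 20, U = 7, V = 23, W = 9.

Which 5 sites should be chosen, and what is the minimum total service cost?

With exactly 5 open, each work cell uses its cheapest among the chosen.
{A, B, C, E, F}: P→F 2·4=8, Q→B 4·25=100, R→E 5·23=115, S→A 2·19=38, T→A 2·20=40, U→A 6·7=42, V→C 4·23=92, W→E 3·9=27. Service cost 462.
{A, B, C, D, E}: service cost 474
{A, C, D, E, F}: service cost 487
Among all 6 size-5 choices, {A, B, C, E, F} is lowest.

Choose A, B, C, E and F; total service cost 462.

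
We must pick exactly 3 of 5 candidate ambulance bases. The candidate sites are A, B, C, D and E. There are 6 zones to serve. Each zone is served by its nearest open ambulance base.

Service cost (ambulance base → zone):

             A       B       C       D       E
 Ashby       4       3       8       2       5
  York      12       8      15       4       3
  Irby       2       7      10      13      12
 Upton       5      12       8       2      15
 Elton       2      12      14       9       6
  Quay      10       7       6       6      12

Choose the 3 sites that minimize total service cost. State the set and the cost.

With exactly 3 open, each zone uses its cheapest among the chosen.
{A, D, E}: Ashby→D 2, York→E 3, Irby→A 2, Upton→D 2, Elton→A 2, Quay→D 6. Service cost 17.
{A, B, D}: service cost 18
{A, C, D}: service cost 18
Among all 10 size-3 choices, {A, D, E} is lowest.

Choose A, D and E; total service cost 17.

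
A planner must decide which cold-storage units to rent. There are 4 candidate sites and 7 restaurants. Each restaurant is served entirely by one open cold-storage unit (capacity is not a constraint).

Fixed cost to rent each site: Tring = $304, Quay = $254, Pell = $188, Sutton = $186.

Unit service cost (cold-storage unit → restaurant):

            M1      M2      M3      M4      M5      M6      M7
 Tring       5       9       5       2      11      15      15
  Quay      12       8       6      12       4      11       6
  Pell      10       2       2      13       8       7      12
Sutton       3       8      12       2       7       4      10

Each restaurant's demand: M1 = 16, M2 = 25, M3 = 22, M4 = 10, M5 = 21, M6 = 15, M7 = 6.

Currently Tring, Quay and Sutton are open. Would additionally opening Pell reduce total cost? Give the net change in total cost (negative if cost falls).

Current service cost with {Tring, Quay, Sutton}: 558.
Adding Pell: each restaurant re-picks its cheapest; new service cost 342, saving 216.
Extra fixed cost: 188. Net change = 188 − 216 = -28.
(Totals: 1302 → 1274.)

Yes — net change −28 (cost falls by 28).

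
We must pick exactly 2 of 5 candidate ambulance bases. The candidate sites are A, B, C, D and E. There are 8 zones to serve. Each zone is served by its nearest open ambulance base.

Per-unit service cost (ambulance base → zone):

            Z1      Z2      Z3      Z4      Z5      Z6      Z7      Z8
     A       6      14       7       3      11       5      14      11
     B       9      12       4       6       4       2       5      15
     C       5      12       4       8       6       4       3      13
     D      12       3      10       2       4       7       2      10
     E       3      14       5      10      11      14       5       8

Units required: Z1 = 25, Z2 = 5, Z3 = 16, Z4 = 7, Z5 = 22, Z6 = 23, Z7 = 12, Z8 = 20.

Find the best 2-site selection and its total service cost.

Choose B and E; total service cost 595.

With exactly 2 open, each zone uses its cheapest among the chosen.
{B, E}: Z1→E 3·25=75, Z2→B 12·5=60, Z3→B 4·16=64, Z4→B 6·7=42, Z5→B 4·22=88, Z6→B 2·23=46, Z7→B 5·12=60, Z8→E 8·20=160. Service cost 595.
{D, E}: service cost 617
{C, D}: service cost 622
Among all 10 size-2 choices, {B, E} is lowest.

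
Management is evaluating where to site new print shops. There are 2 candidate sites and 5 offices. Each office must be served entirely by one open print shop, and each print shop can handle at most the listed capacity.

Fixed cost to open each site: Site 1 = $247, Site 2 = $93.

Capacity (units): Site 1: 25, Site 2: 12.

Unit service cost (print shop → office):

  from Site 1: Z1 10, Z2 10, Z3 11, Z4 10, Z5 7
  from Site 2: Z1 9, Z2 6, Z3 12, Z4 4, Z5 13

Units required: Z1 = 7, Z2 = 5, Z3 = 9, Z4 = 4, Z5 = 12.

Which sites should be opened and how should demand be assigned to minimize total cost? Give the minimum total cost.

Open {Site 1, Site 2}: Z1→Site 2 9·7=63, Z2→Site 2 6·5=30, Z3→Site 1 11·9=99, Z4→Site 1 10·4=40, Z5→Site 1 7·12=84.
Loads: Site 1 carries 25/25, Site 2 carries 12/12. Service 316; fixed 340; total 656.
Next best feasible plan costs 755.

Minimum total cost: 656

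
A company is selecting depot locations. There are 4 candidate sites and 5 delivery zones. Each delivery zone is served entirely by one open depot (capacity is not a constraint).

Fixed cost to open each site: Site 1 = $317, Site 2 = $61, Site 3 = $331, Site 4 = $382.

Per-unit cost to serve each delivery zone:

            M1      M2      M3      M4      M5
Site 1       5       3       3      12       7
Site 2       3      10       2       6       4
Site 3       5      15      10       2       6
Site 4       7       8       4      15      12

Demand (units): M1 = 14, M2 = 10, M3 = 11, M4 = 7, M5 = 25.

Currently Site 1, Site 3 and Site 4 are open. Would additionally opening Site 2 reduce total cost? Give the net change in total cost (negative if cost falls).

Current service cost with {Site 1, Site 3, Site 4}: 297.
Adding Site 2: each delivery zone re-picks its cheapest; new service cost 208, saving 89.
Extra fixed cost: 61. Net change = 61 − 89 = -28.
(Totals: 1327 → 1299.)

Yes — net change −28 (cost falls by 28).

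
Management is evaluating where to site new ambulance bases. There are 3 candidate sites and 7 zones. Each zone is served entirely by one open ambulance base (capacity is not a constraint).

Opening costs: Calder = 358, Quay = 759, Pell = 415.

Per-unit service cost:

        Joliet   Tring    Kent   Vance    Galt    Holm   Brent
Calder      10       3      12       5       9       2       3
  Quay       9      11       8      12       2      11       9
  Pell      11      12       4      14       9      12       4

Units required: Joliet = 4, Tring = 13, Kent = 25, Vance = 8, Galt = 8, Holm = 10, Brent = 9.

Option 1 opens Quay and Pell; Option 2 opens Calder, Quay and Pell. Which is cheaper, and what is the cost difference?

Option 1: {Quay, Pell}: Joliet→Quay 9·4=36, Tring→Quay 11·13=143, Kent→Pell 4·25=100, Vance→Quay 12·8=96, Galt→Quay 2·8=16, Holm→Quay 11·10=110, Brent→Pell 4·9=36. Service 537; fixed 1174; total 1711.
Option 2: {Calder, Quay, Pell}: Joliet→Quay 9·4=36, Tring→Calder 3·13=39, Kent→Pell 4·25=100, Vance→Calder 5·8=40, Galt→Quay 2·8=16, Holm→Calder 2·10=20, Brent→Calder 3·9=27. Service 278; fixed 1532; total 1810.
Difference: |1711 − 1810| = 99.

Option 1 is cheaper by 99.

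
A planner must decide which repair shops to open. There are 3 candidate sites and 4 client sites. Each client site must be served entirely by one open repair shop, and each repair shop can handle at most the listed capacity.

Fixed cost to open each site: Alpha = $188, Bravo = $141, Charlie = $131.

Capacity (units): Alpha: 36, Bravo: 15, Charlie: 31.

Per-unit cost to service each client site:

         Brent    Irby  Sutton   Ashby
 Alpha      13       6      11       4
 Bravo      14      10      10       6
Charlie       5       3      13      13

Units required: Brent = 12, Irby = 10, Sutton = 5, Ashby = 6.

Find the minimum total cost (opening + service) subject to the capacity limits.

Open {Bravo, Charlie}: Brent→Charlie 5·12=60, Irby→Charlie 3·10=30, Sutton→Bravo 10·5=50, Ashby→Bravo 6·6=36.
Loads: Bravo carries 11/15, Charlie carries 22/31. Service 176; fixed 272; total 448.
Next best feasible plan costs 463.

Minimum total cost: 448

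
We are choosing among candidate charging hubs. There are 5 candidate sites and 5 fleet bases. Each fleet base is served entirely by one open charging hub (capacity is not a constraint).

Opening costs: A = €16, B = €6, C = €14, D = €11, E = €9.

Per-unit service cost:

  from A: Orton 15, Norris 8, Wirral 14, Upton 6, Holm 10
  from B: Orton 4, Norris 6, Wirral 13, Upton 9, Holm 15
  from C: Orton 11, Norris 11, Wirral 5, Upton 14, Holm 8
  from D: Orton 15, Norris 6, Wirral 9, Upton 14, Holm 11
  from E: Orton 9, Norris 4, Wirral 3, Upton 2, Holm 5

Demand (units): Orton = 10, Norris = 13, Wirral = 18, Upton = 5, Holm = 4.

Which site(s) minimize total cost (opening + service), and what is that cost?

For any fixed open set, each fleet base goes to its cheapest open site; total = fixed + service.
{B, E}: Orton→B 4·10=40, Norris→E 4·13=52, Wirral→E 3·18=54, Upton→E 2·5=10, Holm→E 5·4=20. Service 176; fixed 15; total 191.
{B, D, E}: service 176 + fixed 26 = 202
{B, C, E}: service 176 + fixed 29 = 205
{A, B, C, D, E}: service 176 + fixed 56 = 232
No other subset beats 191.

Open B and E; minimum total cost 191.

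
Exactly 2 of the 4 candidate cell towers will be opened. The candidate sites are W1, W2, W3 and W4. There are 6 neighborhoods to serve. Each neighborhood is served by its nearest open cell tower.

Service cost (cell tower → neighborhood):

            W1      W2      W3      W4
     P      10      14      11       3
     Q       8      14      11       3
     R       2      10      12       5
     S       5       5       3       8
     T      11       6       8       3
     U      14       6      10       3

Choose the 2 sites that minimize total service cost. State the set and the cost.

With exactly 2 open, each neighborhood uses its cheapest among the chosen.
{W1, W4}: P→W4 3, Q→W4 3, R→W1 2, S→W1 5, T→W4 3, U→W4 3. Service cost 19.
{W3, W4}: service cost 20
{W2, W4}: service cost 22
Among all 6 size-2 choices, {W1, W4} is lowest.

Choose W1 and W4; total service cost 19.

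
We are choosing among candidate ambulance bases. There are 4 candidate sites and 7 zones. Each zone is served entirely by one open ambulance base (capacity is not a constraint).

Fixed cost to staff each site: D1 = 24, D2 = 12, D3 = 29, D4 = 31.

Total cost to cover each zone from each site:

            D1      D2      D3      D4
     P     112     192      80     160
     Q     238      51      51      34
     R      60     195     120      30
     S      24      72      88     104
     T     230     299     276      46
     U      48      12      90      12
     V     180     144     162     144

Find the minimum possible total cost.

For any fixed open set, each zone goes to its cheapest open site; total = fixed + service.
{D1, D3, D4}: P→D3 80, Q→D4 34, R→D4 30, S→D1 24, T→D4 46, U→D4 12, V→D4 144. Service 370; fixed 84; total 454.
{D1, D4}: service 402 + fixed 55 = 457
{D1, D2, D3, D4}: service 370 + fixed 96 = 466
{D2}: service 965 + fixed 12 = 977
No other subset beats 454.

Minimum total cost: 454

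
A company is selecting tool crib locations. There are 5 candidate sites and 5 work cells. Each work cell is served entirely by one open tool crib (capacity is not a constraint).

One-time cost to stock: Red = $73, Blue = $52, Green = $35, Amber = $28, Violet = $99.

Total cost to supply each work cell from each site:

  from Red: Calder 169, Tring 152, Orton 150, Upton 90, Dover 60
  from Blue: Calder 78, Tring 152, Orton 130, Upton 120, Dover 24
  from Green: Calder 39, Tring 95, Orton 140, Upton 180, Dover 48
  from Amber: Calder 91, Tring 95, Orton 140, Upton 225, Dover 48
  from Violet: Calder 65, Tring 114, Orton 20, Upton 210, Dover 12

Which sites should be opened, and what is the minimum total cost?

Open Red, Green and Violet; minimum total cost 463.

For any fixed open set, each work cell goes to its cheapest open site; total = fixed + service.
{Red, Green, Violet}: Calder→Green 39, Tring→Green 95, Orton→Violet 20, Upton→Red 90, Dover→Violet 12. Service 256; fixed 207; total 463.
{Blue, Green, Violet}: service 286 + fixed 186 = 472
{Red, Violet}: Calder→Violet 65, Tring→Violet 114, Orton→Violet 20, Upton→Red 90, Dover→Violet 12. Service 301; fixed 172; total 473.
{Red, Blue, Green, Amber, Violet}: Calder→Green 39, Tring→Green 95, Orton→Violet 20, Upton→Red 90, Dover→Violet 12. Service 256; fixed 287; total 543.
No other subset beats 463.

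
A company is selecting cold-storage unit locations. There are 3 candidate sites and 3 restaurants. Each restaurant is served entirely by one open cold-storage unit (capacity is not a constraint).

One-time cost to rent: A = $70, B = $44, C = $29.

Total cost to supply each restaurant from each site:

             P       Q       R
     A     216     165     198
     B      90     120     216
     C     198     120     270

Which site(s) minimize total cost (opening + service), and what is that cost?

Open B only; minimum total cost 470.

For any fixed open set, each restaurant goes to its cheapest open site; total = fixed + service.
{B}: P→B 90, Q→B 120, R→B 216. Service 426; fixed 44; total 470.
{B, C}: service 426 + fixed 73 = 499
{A, B}: P→B 90, Q→B 120, R→A 198. Service 408; fixed 114; total 522.
{A, B, C}: P→B 90, Q→B 120, R→A 198. Service 408; fixed 143; total 551.
No other subset beats 470.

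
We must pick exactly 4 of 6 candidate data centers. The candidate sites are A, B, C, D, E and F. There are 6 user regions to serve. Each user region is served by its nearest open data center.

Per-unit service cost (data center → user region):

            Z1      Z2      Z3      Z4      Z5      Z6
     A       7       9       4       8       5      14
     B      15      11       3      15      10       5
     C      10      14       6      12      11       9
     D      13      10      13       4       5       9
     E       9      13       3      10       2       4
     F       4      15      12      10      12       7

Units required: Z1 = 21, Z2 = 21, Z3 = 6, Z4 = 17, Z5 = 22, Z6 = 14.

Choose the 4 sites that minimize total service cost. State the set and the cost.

Choose A, D, E and F; total service cost 459.

With exactly 4 open, each user region uses its cheapest among the chosen.
{A, D, E, F}: Z1→F 4·21=84, Z2→A 9·21=189, Z3→E 3·6=18, Z4→D 4·17=68, Z5→E 2·22=44, Z6→E 4·14=56. Service cost 459.
{B, D, E, F}: service cost 480
{C, D, E, F}: service cost 480
Among all 15 size-4 choices, {A, D, E, F} is lowest.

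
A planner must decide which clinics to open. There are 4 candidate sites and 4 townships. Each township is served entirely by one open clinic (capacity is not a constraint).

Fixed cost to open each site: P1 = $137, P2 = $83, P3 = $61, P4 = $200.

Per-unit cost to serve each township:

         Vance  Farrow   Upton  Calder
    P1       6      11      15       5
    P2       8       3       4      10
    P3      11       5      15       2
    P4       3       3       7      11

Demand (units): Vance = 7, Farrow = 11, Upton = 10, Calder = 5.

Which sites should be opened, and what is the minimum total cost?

For any fixed open set, each township goes to its cheapest open site; total = fixed + service.
{P2}: Vance→P2 8·7=56, Farrow→P2 3·11=33, Upton→P2 4·10=40, Calder→P2 10·5=50. Service 179; fixed 83; total 262.
{P2, P3}: service 139 + fixed 144 = 283
{P3}: service 292 + fixed 61 = 353
{P1, P2, P3, P4}: service 104 + fixed 481 = 585
No other subset beats 262.

Open P2 only; minimum total cost 262.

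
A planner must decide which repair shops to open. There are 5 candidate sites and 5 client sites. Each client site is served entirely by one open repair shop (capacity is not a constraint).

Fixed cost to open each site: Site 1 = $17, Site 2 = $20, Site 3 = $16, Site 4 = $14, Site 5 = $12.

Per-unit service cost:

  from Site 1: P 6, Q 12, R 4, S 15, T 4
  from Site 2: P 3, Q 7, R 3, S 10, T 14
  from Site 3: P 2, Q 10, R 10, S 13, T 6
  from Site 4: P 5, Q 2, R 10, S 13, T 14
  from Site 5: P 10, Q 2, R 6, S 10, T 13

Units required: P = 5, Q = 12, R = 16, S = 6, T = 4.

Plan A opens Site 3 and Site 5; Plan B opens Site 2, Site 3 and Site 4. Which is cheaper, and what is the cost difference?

Plan A: {Site 3, Site 5}: P→Site 3 2·5=10, Q→Site 5 2·12=24, R→Site 5 6·16=96, S→Site 5 10·6=60, T→Site 3 6·4=24. Service 214; fixed 28; total 242.
Plan B: {Site 2, Site 3, Site 4}: P→Site 3 2·5=10, Q→Site 4 2·12=24, R→Site 2 3·16=48, S→Site 2 10·6=60, T→Site 3 6·4=24. Service 166; fixed 50; total 216.
Difference: |242 − 216| = 26.

Plan B is cheaper by 26.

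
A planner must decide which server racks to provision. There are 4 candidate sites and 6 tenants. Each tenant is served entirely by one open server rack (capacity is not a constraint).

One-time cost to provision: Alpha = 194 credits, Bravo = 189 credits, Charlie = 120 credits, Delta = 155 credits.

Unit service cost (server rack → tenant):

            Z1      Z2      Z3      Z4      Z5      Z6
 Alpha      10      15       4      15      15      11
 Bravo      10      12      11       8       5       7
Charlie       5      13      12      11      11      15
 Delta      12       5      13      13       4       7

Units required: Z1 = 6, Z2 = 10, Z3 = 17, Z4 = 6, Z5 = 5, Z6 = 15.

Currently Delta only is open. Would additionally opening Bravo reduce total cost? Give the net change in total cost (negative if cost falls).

No — net change +113 (cost rises by 113).

Current service cost with {Delta}: 546.
Adding Bravo: each tenant re-picks its cheapest; new service cost 470, saving 76.
Extra fixed cost: 189. Net change = 189 − 76 = 113.
(Totals: 701 → 814.)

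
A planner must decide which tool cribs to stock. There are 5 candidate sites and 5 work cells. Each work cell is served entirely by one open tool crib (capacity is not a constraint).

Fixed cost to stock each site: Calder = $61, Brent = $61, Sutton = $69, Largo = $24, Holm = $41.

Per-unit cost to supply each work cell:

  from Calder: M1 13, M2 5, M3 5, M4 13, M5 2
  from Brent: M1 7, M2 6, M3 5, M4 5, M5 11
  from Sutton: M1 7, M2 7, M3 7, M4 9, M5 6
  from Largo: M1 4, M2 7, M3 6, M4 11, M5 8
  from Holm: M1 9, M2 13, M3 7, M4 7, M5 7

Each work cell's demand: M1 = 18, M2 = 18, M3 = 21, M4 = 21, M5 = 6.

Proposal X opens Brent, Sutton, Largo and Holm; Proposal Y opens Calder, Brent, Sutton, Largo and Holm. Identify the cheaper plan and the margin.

Proposal X: {Brent, Sutton, Largo, Holm}: M1→Largo 4·18=72, M2→Brent 6·18=108, M3→Brent 5·21=105, M4→Brent 5·21=105, M5→Sutton 6·6=36. Service 426; fixed 195; total 621.
Proposal Y: {Calder, Brent, Sutton, Largo, Holm}: M1→Largo 4·18=72, M2→Calder 5·18=90, M3→Calder 5·21=105, M4→Brent 5·21=105, M5→Calder 2·6=12. Service 384; fixed 256; total 640.
Difference: |621 − 640| = 19.

Proposal X is cheaper by 19.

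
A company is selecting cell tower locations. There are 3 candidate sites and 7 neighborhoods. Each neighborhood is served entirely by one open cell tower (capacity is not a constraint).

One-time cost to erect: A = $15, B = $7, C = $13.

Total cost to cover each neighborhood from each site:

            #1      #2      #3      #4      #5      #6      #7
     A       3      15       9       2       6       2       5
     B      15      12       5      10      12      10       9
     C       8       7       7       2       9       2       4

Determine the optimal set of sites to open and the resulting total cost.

Open C only; minimum total cost 52.

For any fixed open set, each neighborhood goes to its cheapest open site; total = fixed + service.
{C}: #1→C 8, #2→C 7, #3→C 7, #4→C 2, #5→C 9, #6→C 2, #7→C 4. Service 39; fixed 13; total 52.
{A}: service 42 + fixed 15 = 57
{A, B}: service 35 + fixed 22 = 57
{A, B, C}: service 29 + fixed 35 = 64
No other subset beats 52.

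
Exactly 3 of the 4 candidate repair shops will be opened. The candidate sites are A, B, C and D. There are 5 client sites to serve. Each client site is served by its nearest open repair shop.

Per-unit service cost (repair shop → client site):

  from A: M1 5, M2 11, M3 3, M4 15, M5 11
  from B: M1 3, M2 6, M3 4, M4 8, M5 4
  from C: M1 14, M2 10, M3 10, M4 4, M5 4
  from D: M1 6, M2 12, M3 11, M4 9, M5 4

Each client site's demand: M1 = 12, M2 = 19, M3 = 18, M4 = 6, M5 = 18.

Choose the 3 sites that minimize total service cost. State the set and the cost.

Choose A, B and C; total service cost 300.

With exactly 3 open, each client site uses its cheapest among the chosen.
{A, B, C}: M1→B 3·12=36, M2→B 6·19=114, M3→A 3·18=54, M4→C 4·6=24, M5→B 4·18=72. Service cost 300.
{B, C, D}: service cost 318
{A, B, D}: service cost 324
Among all 4 size-3 choices, {A, B, C} is lowest.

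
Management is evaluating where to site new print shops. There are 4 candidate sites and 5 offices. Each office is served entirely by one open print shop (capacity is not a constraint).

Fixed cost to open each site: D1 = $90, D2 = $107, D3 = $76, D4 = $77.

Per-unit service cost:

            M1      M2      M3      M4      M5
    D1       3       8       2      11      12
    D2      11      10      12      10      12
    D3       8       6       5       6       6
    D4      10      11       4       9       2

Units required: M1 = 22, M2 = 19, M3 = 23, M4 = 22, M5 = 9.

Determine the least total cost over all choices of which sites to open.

For any fixed open set, each office goes to its cheapest open site; total = fixed + service.
{D1, D3}: M1→D1 3·22=66, M2→D3 6·19=114, M3→D1 2·23=46, M4→D3 6·22=132, M5→D3 6·9=54. Service 412; fixed 166; total 578.
{D1, D3, D4}: M1→D1 3·22=66, M2→D3 6·19=114, M3→D1 2·23=46, M4→D3 6·22=132, M5→D4 2·9=18. Service 376; fixed 243; total 619.
{D1, D4}: M1→D1 3·22=66, M2→D1 8·19=152, M3→D1 2·23=46, M4→D4 9·22=198, M5→D4 2·9=18. Service 480; fixed 167; total 647.
{D1, D2, D3, D4}: M1→D1 3·22=66, M2→D3 6·19=114, M3→D1 2·23=46, M4→D3 6·22=132, M5→D4 2·9=18. Service 376; fixed 350; total 726.
No other subset beats 578.

Minimum total cost: 578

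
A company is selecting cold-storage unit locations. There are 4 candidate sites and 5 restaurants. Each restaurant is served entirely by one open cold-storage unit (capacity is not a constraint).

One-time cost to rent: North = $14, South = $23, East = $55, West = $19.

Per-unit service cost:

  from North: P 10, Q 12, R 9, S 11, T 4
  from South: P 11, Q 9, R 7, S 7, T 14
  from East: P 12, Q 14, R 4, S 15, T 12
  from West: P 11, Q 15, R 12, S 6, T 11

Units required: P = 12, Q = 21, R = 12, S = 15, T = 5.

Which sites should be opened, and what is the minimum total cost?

For any fixed open set, each restaurant goes to its cheapest open site; total = fixed + service.
{North, South}: P→North 10·12=120, Q→South 9·21=189, R→South 7·12=84, S→South 7·15=105, T→North 4·5=20. Service 518; fixed 37; total 555.
{North, South, West}: P→North 10·12=120, Q→South 9·21=189, R→South 7·12=84, S→West 6·15=90, T→North 4·5=20. Service 503; fixed 56; total 559.
{North, South, East}: P→North 10·12=120, Q→South 9·21=189, R→East 4·12=48, S→South 7·15=105, T→North 4·5=20. Service 482; fixed 92; total 574.
{North, South, East, West}: service 467 + fixed 111 = 578
No other subset beats 555.

Open North and South; minimum total cost 555.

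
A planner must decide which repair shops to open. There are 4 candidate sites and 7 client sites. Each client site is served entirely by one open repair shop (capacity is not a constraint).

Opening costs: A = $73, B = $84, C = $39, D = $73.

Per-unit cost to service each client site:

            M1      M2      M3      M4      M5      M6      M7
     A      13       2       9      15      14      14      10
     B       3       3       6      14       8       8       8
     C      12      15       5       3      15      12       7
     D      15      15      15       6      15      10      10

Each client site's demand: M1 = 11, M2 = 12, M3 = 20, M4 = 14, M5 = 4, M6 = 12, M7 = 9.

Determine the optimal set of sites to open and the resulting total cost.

For any fixed open set, each client site goes to its cheapest open site; total = fixed + service.
{B, C}: M1→B 3·11=33, M2→B 3·12=36, M3→C 5·20=100, M4→C 3·14=42, M5→B 8·4=32, M6→B 8·12=96, M7→C 7·9=63. Service 402; fixed 123; total 525.
{A, B, C}: service 390 + fixed 196 = 586
{B, C, D}: service 402 + fixed 196 = 598
{A, B, C, D}: service 390 + fixed 269 = 659
No other subset beats 525.

Open B and C; minimum total cost 525.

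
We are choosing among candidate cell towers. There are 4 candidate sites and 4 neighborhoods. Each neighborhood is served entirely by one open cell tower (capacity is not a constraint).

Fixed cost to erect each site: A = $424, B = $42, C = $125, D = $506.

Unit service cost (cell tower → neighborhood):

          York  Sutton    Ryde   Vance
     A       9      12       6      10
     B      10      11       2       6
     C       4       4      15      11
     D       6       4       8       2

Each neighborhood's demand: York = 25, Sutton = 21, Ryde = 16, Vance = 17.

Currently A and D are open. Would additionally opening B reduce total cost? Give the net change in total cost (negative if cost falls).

Current service cost with {A, D}: 364.
Adding B: each neighborhood re-picks its cheapest; new service cost 300, saving 64.
Extra fixed cost: 42. Net change = 42 − 64 = -22.
(Totals: 1294 → 1272.)

Yes — net change −22 (cost falls by 22).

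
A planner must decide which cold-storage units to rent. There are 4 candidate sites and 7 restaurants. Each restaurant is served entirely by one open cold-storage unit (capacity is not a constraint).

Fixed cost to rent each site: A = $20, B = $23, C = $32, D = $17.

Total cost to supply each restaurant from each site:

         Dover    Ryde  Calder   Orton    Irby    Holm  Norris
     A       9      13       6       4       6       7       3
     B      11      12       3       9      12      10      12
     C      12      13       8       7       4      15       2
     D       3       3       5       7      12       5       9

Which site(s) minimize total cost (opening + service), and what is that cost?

Open D only; minimum total cost 61.

For any fixed open set, each restaurant goes to its cheapest open site; total = fixed + service.
{D}: Dover→D 3, Ryde→D 3, Calder→D 5, Orton→D 7, Irby→D 12, Holm→D 5, Norris→D 9. Service 44; fixed 17; total 61.
{A, D}: service 29 + fixed 37 = 66
{A}: service 48 + fixed 20 = 68
{A, B, C, D}: Dover→D 3, Ryde→D 3, Calder→B 3, Orton→A 4, Irby→C 4, Holm→D 5, Norris→C 2. Service 24; fixed 92; total 116.
No other subset beats 61.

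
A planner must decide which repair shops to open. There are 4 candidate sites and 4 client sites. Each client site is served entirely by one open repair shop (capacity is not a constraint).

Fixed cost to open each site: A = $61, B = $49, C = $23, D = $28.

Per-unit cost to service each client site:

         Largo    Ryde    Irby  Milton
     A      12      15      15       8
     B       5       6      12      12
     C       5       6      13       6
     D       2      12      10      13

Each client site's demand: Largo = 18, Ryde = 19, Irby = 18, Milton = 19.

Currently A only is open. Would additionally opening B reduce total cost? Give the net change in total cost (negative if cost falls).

Yes — net change −302 (cost falls by 302).

Current service cost with {A}: 923.
Adding B: each client site re-picks its cheapest; new service cost 572, saving 351.
Extra fixed cost: 49. Net change = 49 − 351 = -302.
(Totals: 984 → 682.)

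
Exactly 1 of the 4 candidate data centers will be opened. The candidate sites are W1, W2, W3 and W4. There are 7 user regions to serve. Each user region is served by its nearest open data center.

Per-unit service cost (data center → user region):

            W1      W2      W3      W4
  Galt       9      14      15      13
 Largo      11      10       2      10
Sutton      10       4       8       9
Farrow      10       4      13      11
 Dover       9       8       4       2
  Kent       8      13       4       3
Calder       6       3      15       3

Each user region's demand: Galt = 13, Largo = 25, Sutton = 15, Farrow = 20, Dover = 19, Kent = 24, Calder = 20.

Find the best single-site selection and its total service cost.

Choose W4 only; total service cost 944.

With exactly 1 open, each user region uses its cheapest among the chosen.
{W4}: Galt→W4 13·13=169, Largo→W4 10·25=250, Sutton→W4 9·15=135, Farrow→W4 11·20=220, Dover→W4 2·19=38, Kent→W4 3·24=72, Calder→W4 3·20=60. Service cost 944.
{W2}: service cost 1096
{W3}: service cost 1097
Among all 4 size-1 choices, {W4} is lowest.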